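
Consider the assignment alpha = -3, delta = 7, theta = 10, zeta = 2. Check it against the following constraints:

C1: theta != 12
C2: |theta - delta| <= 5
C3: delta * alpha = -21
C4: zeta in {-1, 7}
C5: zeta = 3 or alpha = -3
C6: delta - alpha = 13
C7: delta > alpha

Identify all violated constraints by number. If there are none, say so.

C1: theta = 10, and 10 ≠ 12 — holds.
C2: |10 - 7| = 3; 3 ≤ 5 — holds.
C3: delta * alpha = 7 * (-3) = -21 — holds.
C4: zeta = 2 is not in {-1, 7} — fails.
C5: zeta = 2 ≠ 3, but alpha = -3 = -3 (second disjunct) — holds.
C6: delta - alpha = 7 - (-3) = 10, not 13 — fails.
C7: delta = 7, alpha = -3; 7 > -3 — holds.

Constraints 4, 6 are violated.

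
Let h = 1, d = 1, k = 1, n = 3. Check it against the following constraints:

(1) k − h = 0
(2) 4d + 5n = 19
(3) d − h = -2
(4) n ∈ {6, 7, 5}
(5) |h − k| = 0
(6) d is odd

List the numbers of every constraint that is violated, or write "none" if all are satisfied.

(1) k − h = 1 − 1 = 0  holds
(2) 4d + 5n = 4(1) + 5(3) = 19  holds
(3) d − h = 1 − 1 = 0, not -2  fails
(4) n = 3 is not in {6, 7, 5}  fails
(5) |1 − 1| = 0  holds
(6) d = 1 is odd  holds

No — constraints 3 and 4 are not satisfied.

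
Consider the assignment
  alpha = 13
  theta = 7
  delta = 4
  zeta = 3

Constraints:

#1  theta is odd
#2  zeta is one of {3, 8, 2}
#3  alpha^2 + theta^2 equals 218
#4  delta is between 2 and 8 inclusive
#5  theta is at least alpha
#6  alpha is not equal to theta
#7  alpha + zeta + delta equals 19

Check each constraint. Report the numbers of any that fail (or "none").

Constraints 5, 7 do not hold.

#1 theta = 7 is odd — holds.
#2 zeta = 3 is in {3, 8, 2} — holds.
#3 alpha^2 + theta^2 = 13^2 + 7^2 = 169 + 49 = 218 — holds.
#4 delta = 4 lies in [2, 8] — holds.
#5 theta = 7, alpha = 13; 7 < 13 (want ≥) — does not hold.
#6 alpha = 13, theta = 7; distinct — holds.
#7 alpha + zeta + delta = 13 + 3 + 4 = 20, not 19 — does not hold.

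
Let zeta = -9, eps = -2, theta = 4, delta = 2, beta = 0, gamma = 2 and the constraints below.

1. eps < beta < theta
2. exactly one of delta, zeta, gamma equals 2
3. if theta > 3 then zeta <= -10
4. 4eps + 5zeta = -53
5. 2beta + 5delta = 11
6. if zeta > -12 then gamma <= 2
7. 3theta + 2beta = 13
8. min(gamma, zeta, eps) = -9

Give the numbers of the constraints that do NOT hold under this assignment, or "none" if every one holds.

The assignment fails constraints 2, 3, 5, and 7.

1. values -2 < 0 < 4  true
2. delta=2, zeta=-9, gamma=2; 2 of them equal 2, not exactly one  false
3. theta = 4 > 3, so we need zeta ≤ -10; but zeta = -9 > -10  false
4. 4eps + 5zeta = 4(-2) + 5(-9) = -53  true
5. 2beta + 5delta = 2(0) + 5(2) = 10, not 11  false
6. zeta = -9 > -12, so we need gamma ≤ 2; gamma = 2 ≤ 2  true
7. 3theta + 2beta = 3(4) + 2(0) = 12, not 13  false
8. min(2, -9, -2) = -9  true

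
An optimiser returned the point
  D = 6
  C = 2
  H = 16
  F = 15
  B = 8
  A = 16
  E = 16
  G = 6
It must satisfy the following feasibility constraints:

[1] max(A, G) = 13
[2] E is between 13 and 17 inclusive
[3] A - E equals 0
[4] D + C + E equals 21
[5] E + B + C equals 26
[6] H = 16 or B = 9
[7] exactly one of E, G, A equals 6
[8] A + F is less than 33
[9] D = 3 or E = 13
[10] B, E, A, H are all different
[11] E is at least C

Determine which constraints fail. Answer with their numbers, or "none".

[1] max(16, 6) = 16, not 13  FAIL
[2] E = 16 lies in [13, 17]  OK
[3] A - E = 16 - 16 = 0  OK
[4] D + C + E = 6 + 2 + 16 = 24, not 21  FAIL
[5] E + B + C = 16 + 8 + 2 = 26  OK
[6] H = 16 = 16 (first disjunct)  OK
[7] E=16, G=6, A=16; 1 of them equals 6  OK
[8] A + F = 16 + 15 = 31; 31 < 33  OK
[9] D = 6 ≠ 3 and E = 16 ≠ 13; both disjuncts false  FAIL
[10] E = A = 16, not all different  FAIL
[11] E = 16, C = 2; 16 ≥ 2  OK

Constraints 1, 4, 9, and 10 are violated.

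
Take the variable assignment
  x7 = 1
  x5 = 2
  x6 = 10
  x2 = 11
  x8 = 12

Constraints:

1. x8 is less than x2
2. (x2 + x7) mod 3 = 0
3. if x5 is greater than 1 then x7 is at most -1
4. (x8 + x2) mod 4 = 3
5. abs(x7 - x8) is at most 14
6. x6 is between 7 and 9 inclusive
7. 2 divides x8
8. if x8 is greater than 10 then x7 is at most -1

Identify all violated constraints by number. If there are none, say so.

1. x8 = 12, x2 = 11; 12 ≥ 11 (want <) — does not hold.
2. x2 + x7 = 12; 12 mod 3 = 0 — holds.
3. x5 = 2 > 1, so we need x7 ≤ -1; but x7 = 1 > -1 — does not hold.
4. x8 + x2 = 23; 23 mod 4 = 3 — holds.
5. abs(1 - 12) = 11; 11 ≤ 14 — holds.
6. x6 = 10 is outside [7, 9] — does not hold.
7. 12 / 2 = 6, so 2 divides 12 — holds.
8. x8 = 12 > 10, so we need x7 ≤ -1; but x7 = 1 > -1 — does not hold.

Violated: 1, 3, 6, and 8.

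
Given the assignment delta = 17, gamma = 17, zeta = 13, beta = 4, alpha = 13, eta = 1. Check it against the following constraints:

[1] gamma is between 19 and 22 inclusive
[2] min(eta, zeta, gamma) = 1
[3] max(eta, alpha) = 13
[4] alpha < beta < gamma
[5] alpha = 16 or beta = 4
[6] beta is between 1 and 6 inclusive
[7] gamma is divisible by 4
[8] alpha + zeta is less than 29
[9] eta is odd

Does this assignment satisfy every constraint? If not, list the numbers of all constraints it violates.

[1] gamma = 17 is outside [19, 22] — does not hold.
[2] min(1, 13, 17) = 1 — holds.
[3] max(1, 13) = 13 — holds.
[4] values 13, 4, 17; alpha = 13 is not < beta = 4 — does not hold.
[5] alpha = 13 ≠ 16, but beta = 4 = 4 (second disjunct) — holds.
[6] beta = 4 lies in [1, 6] — holds.
[7] 17 = 4*4 + 1, so 4 does not divide 17 — does not hold.
[8] alpha + zeta = 13 + 13 = 26; 26 < 29 — holds.
[9] eta = 1 is odd — holds.

The assignment fails constraints 1, 4, 7.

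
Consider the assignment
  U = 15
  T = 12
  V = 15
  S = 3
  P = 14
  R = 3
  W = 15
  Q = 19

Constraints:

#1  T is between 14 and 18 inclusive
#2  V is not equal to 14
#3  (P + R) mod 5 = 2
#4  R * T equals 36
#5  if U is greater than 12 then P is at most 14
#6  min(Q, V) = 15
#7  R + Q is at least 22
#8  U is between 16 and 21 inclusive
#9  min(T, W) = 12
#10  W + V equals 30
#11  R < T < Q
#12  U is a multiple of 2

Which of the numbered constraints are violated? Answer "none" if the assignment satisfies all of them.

The assignment fails constraints 1, 8, 12.

#1 T = 12 is outside [14, 18]  fails
#2 V = 15, and 15 ≠ 14  holds
#3 P + R = 17; 17 mod 5 = 2  holds
#4 R * T = 3 * 12 = 36  holds
#5 U = 15 > 12, so we need P ≤ 14; P = 14 ≤ 14  holds
#6 min(19, 15) = 15  holds
#7 R + Q = 3 + 19 = 22; 22 ≥ 22  holds
#8 U = 15 is outside [16, 21]  fails
#9 min(12, 15) = 12  holds
#10 W + V = 15 + 15 = 30  holds
#11 values 3 < 12 < 19  holds
#12 15 = 2*7 + 1, so 2 does not divide 15  fails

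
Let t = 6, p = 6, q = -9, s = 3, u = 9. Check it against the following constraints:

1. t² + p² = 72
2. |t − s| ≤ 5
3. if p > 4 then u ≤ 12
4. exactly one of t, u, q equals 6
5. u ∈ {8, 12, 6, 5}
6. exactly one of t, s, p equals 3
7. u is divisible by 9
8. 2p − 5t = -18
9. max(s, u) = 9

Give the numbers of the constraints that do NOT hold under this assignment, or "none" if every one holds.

1. t² + p² = 6² + 6² = 36 + 36 = 72  true
2. |6 − 3| = 3; 3 ≤ 5  true
3. p = 6 > 4, so we need u ≤ 12; u = 9 ≤ 12  true
4. t=6, u=9, q=-9; 1 of them equals 6  true
5. u = 9 is not in {8, 12, 6, 5}  false
6. t=6, s=3, p=6; 1 of them equals 3  true
7. 9 / 9 = 1, so 9 divides 9  true
8. 2p − 5t = 2(6) − 5(6) = -18  true
9. max(3, 9) = 9  true

Constraint 5 is violated.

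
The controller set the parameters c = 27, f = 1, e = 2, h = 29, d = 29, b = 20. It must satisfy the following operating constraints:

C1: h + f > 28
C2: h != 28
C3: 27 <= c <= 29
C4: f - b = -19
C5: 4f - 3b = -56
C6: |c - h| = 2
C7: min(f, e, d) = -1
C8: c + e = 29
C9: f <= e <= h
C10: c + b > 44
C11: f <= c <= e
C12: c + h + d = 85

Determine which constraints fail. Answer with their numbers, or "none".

Constraints 7 and 11 are violated.

C1: h + f = 29 + 1 = 30; 30 > 28  yes
C2: h = 29, and 29 ≠ 28  yes
C3: c = 27 lies in [27, 29]  yes
C4: f - b = 1 - 20 = -19  yes
C5: 4f - 3b = 4(1) - 3(20) = -56  yes
C6: |27 - 29| = 2  yes
C7: min(1, 2, 29) = 1, not -1  no
C8: c + e = 27 + 2 = 29  yes
C9: values 1 <= 2 <= 29  yes
C10: c + b = 27 + 20 = 47; 47 > 44  yes
C11: values 1, 27, 2; c = 27 is not <= e = 2  no
C12: c + h + d = 27 + 29 + 29 = 85  yes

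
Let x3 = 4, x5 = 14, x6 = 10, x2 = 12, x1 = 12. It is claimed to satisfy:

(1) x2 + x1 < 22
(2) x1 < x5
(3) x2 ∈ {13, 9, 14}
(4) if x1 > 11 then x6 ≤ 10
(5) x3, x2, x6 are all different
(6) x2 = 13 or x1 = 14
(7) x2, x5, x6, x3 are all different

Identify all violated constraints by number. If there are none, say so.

No — constraints 1, 3, 6 are not satisfied.

(1) x2 + x1 = 12 + 12 = 24; 24 ≥ 22, bound 22 not met — violated.
(2) x1 = 12, x5 = 14; 12 < 14 — OK.
(3) x2 = 12 is not in {13, 9, 14} — violated.
(4) x1 = 12 > 11, so we need x6 ≤ 10; x6 = 10 ≤ 10 — OK.
(5) values 4, 12, 10 are pairwise distinct — OK.
(6) x2 = 12 ≠ 13 and x1 = 12 ≠ 14; both disjuncts false — violated.
(7) values 12, 14, 10, 4 are pairwise distinct — OK.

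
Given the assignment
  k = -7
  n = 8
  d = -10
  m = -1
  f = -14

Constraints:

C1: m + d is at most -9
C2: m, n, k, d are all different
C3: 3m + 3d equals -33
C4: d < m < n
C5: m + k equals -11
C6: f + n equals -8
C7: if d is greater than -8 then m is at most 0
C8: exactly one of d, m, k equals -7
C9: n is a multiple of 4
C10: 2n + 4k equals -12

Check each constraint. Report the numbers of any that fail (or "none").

The assignment fails constraints 5 and 6.

C1: m + d = -1 + (-10) = -11; -11 ≤ -9  OK
C2: values -1, 8, -7, -10 are pairwise distinct  OK
C3: 3m + 3d = 3(-1) + 3(-10) = -33  OK
C4: values -10 < -1 < 8  OK
C5: m + k = -1 + (-7) = -8, not -11  FAIL
C6: f + n = -14 + 8 = -6, not -8  FAIL
C7: d = -10, not > -8; antecedent false, conditional vacuously true  OK
C8: d=-10, m=-1, k=-7; 1 of them equals -7  OK
C9: 8 / 4 = 2, so 4 divides 8  OK
C10: 2n + 4k = 2(8) + 4(-7) = -12  OK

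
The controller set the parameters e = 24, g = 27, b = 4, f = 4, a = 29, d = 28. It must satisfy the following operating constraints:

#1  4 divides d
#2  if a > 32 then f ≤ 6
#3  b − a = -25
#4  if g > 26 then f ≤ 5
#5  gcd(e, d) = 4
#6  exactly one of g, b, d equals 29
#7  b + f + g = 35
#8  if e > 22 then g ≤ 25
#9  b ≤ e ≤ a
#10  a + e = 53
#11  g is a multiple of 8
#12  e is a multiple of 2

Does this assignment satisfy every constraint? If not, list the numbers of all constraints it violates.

Constraints 6, 8, and 11 do not hold.

#1 28 / 4 = 7, so 4 divides 28 — OK.
#2 a = 29, not > 32; antecedent false, conditional vacuously true — OK.
#3 b − a = 4 − 29 = -25 — OK.
#4 g = 27 > 26, so we need f ≤ 5; f = 4 ≤ 5 — OK.
#5 gcd(24, 28) = 4 — OK.
#6 g=27, b=4, d=28; 0 of them equal 29, not exactly one — violated.
#7 b + f + g = 4 + 4 + 27 = 35 — OK.
#8 e = 24 > 22, so we need g ≤ 25; but g = 27 > 25 — violated.
#9 values 4 ≤ 24 ≤ 29 — OK.
#10 a + e = 29 + 24 = 53 — OK.
#11 27 = 8×3 + 3, so 8 does not divide 27 — violated.
#12 24 / 2 = 12, so 2 divides 24 — OK.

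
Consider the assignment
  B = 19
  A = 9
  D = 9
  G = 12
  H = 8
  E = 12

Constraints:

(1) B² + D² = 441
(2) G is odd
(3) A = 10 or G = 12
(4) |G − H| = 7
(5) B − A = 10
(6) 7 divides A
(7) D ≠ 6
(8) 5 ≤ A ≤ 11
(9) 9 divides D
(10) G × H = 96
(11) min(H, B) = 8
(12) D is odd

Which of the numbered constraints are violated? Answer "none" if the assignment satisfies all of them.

The assignment fails constraints 1, 2, 4, and 6.

(1) B² + D² = 19² + 9² = 361 + 81 = 442, not 441  no
(2) G = 12 is even  no
(3) A = 9 ≠ 10, but G = 12 = 12 (second disjunct)  yes
(4) |12 − 8| = 4, not 7  no
(5) B − A = 19 − 9 = 10  yes
(6) 9 = 7×1 + 2, so 7 does not divide 9  no
(7) D = 9, and 9 ≠ 6  yes
(8) A = 9 lies in [5, 11]  yes
(9) 9 / 9 = 1, so 9 divides 9  yes
(10) G × H = 12 × 8 = 96  yes
(11) min(8, 19) = 8  yes
(12) D = 9 is odd  yes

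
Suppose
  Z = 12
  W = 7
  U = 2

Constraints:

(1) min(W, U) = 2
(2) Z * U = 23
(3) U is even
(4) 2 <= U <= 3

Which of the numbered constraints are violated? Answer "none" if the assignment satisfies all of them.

The assignment fails constraint 2.

(1) min(7, 2) = 2  true
(2) Z * U = 12 * 2 = 24, not 23  false
(3) U = 2 is even  true
(4) U = 2 lies in [2, 3]  true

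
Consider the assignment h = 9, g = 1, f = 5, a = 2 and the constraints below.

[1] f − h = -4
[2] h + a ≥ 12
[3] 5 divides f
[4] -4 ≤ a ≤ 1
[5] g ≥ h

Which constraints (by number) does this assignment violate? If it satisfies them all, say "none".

[1] f − h = 5 − 9 = -4 — holds.
[2] h + a = 9 + 2 = 11; 11 < 12, bound 12 not met — fails.
[3] 5 / 5 = 1, so 5 divides 5 — holds.
[4] a = 2 is outside [-4, 1] — fails.
[5] g = 1, h = 9; 1 < 9 (want ≥) — fails.

Constraints 2, 4, 5 do not hold.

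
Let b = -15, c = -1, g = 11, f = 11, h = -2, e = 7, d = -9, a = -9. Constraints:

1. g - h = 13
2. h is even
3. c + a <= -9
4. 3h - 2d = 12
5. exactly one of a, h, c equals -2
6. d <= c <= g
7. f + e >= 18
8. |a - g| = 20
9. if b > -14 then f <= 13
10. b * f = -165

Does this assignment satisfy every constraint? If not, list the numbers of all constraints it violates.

1. g - h = 11 - (-2) = 13 — OK.
2. h = -2 is even — OK.
3. c + a = -1 + (-9) = -10; -10 ≤ -9 — OK.
4. 3h - 2d = 3(-2) - 2(-9) = 12 — OK.
5. a=-9, h=-2, c=-1; 1 of them equals -2 — OK.
6. values -9 <= -1 <= 11 — OK.
7. f + e = 11 + 7 = 18; 18 ≥ 18 — OK.
8. |-9 - 11| = 20 — OK.
9. b = -15, not > -14; antecedent false, conditional vacuously true — OK.
10. b * f = -15 * 11 = -165 — OK.

The assignment satisfies every constraint.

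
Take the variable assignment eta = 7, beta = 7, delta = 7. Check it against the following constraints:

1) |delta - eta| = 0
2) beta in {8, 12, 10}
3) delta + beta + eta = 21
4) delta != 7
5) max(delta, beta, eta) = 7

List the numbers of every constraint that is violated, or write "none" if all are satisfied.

1) |7 - 7| = 0 — holds.
2) beta = 7 is not in {8, 12, 10} — fails.
3) delta + beta + eta = 7 + 7 + 7 = 21 — holds.
4) delta = 7, but 7 is required to differ — fails.
5) max(7, 7, 7) = 7 — holds.

Constraints 2 and 4 are violated.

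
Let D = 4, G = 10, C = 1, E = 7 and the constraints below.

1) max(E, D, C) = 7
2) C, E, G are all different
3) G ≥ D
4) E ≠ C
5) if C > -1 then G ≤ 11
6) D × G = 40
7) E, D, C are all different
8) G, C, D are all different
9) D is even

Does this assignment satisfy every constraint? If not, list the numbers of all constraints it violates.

1) max(7, 4, 1) = 7  ✓
2) values 1, 7, 10 are pairwise distinct  ✓
3) G = 10, D = 4; 10 ≥ 4  ✓
4) E = 7, C = 1; distinct  ✓
5) C = 1 > -1, so we need G ≤ 11; G = 10 ≤ 11  ✓
6) D × G = 4 × 10 = 40  ✓
7) values 7, 4, 1 are pairwise distinct  ✓
8) values 10, 1, 4 are pairwise distinct  ✓
9) D = 4 is even  ✓

No violations.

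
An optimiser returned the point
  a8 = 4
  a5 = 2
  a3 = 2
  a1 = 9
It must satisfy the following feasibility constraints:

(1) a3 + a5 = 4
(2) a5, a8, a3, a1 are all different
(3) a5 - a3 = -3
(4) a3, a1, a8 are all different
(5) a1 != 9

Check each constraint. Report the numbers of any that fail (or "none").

(1) a3 + a5 = 2 + 2 = 4  ✔
(2) a5 = a3 = 2, not all different  ✘
(3) a5 - a3 = 2 - 2 = 0, not -3  ✘
(4) values 2, 9, 4 are pairwise distinct  ✔
(5) a1 = 9, but 9 is required to differ  ✘

Violated: 2, 3, and 5.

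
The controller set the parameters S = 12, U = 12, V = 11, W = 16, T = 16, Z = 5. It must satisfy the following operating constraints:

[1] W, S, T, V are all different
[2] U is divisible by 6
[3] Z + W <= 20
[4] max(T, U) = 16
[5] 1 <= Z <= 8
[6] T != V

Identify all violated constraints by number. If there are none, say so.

No — constraints 1 and 3 are not satisfied.

[1] W = T = 16, not all different  ✗
[2] 12 / 6 = 2, so 6 divides 12  ✓
[3] Z + W = 5 + 16 = 21; 21 > 20, bound 20 not met  ✗
[4] max(16, 12) = 16  ✓
[5] Z = 5 lies in [1, 8]  ✓
[6] T = 16, V = 11; distinct  ✓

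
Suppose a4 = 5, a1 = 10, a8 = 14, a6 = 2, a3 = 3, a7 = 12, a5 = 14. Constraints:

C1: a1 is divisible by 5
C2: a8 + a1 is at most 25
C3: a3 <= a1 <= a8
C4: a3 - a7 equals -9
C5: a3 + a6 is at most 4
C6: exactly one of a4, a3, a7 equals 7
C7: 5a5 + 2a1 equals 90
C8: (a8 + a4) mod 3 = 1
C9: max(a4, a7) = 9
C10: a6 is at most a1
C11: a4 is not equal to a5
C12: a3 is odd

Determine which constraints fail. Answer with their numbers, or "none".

Violated: 5, 6, and 9.

C1: 10 / 5 = 2, so 5 divides 10 — holds.
C2: a8 + a1 = 14 + 10 = 24; 24 ≤ 25 — holds.
C3: values 3 <= 10 <= 14 — holds.
C4: a3 - a7 = 3 - 12 = -9 — holds.
C5: a3 + a6 = 3 + 2 = 5; 5 > 4, bound 4 not met — does not hold.
C6: a4=5, a3=3, a7=12; 0 of them equal 7, not exactly one — does not hold.
C7: 5a5 + 2a1 = 5(14) + 2(10) = 90 — holds.
C8: a8 + a4 = 19; 19 mod 3 = 1 — holds.
C9: max(5, 12) = 12, not 9 — does not hold.
C10: a6 = 2, a1 = 10; 2 ≤ 10 — holds.
C11: a4 = 5, a5 = 14; distinct — holds.
C12: a3 = 3 is odd — holds.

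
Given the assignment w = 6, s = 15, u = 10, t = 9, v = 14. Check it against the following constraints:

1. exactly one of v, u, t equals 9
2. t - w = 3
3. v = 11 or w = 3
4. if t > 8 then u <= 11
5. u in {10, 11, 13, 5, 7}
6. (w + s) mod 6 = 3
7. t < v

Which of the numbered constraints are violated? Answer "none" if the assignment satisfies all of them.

Constraint 3 is violated.

1. v=14, u=10, t=9; 1 of them equals 9  holds
2. t - w = 9 - 6 = 3  holds
3. v = 14 ≠ 11 and w = 6 ≠ 3; both disjuncts false  fails
4. t = 9 > 8, so we need u ≤ 11; u = 10 ≤ 11  holds
5. u = 10 is in {10, 11, 13, 5, 7}  holds
6. w + s = 21; 21 mod 6 = 3  holds
7. t = 9, v = 14; 9 < 14  holds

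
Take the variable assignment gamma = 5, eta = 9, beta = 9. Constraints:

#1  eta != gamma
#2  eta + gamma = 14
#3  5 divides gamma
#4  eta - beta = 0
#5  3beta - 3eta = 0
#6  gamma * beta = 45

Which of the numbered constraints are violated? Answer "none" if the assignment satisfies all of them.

#1 eta = 9, gamma = 5; distinct — holds.
#2 eta + gamma = 9 + 5 = 14 — holds.
#3 5 / 5 = 1, so 5 divides 5 — holds.
#4 eta - beta = 9 - 9 = 0 — holds.
#5 3beta - 3eta = 3(9) - 3(9) = 0 — holds.
#6 gamma * beta = 5 * 9 = 45 — holds.

Yes — all constraints hold.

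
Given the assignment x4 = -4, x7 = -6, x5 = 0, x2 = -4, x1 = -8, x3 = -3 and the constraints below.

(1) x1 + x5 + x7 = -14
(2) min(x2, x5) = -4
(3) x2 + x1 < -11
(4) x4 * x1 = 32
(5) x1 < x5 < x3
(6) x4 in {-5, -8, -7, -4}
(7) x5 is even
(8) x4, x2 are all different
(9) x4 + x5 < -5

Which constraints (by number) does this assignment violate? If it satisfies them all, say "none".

(1) x1 + x5 + x7 = -8 + 0 + (-6) = -14  yes
(2) min(-4, 0) = -4  yes
(3) x2 + x1 = -4 + (-8) = -12; -12 < -11  yes
(4) x4 * x1 = -4 * (-8) = 32  yes
(5) values -8, 0, -3; x5 = 0 is not < x3 = -3  no
(6) x4 = -4 is in {-5, -8, -7, -4}  yes
(7) x5 = 0 is even  yes
(8) x4 = x2 = -4, not all different  no
(9) x4 + x5 = -4 + 0 = -4; -4 ≥ -5, bound -5 not met  no

Constraints 5, 8, and 9 are violated.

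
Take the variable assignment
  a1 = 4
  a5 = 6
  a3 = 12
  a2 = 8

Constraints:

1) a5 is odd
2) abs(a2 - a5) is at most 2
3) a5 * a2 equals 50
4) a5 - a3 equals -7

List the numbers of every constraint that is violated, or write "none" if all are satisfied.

1) a5 = 6 is even — violated.
2) abs(8 - 6) = 2; 2 ≤ 2 — OK.
3) a5 * a2 = 6 * 8 = 48, not 50 — violated.
4) a5 - a3 = 6 - 12 = -6, not -7 — violated.

Constraints 1, 3, and 4 are violated.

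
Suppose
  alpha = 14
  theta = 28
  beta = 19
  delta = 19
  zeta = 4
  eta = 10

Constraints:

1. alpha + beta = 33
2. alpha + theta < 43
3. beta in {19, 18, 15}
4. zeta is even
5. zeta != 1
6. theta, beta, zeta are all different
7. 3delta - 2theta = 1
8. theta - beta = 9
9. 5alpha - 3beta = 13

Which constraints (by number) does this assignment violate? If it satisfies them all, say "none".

1. alpha + beta = 14 + 19 = 33 — satisfied.
2. alpha + theta = 14 + 28 = 42; 42 < 43 — satisfied.
3. beta = 19 is in {19, 18, 15} — satisfied.
4. zeta = 4 is even — satisfied.
5. zeta = 4, and 4 ≠ 1 — satisfied.
6. values 28, 19, 4 are pairwise distinct — satisfied.
7. 3delta - 2theta = 3(19) - 2(28) = 1 — satisfied.
8. theta - beta = 28 - 19 = 9 — satisfied.
9. 5alpha - 3beta = 5(14) - 3(19) = 13 — satisfied.

No violations.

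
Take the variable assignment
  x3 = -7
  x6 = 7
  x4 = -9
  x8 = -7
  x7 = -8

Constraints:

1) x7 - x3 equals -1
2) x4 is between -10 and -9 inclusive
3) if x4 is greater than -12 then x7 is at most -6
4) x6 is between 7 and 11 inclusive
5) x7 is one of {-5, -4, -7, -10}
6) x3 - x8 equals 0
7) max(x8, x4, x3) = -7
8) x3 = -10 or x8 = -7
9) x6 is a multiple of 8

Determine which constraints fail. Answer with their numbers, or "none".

1) x7 - x3 = -8 - (-7) = -1  true
2) x4 = -9 lies in [-10, -9]  true
3) x4 = -9 > -12, so we need x7 ≤ -6; x7 = -8 ≤ -6  true
4) x6 = 7 lies in [7, 11]  true
5) x7 = -8 is not in {-5, -4, -7, -10}  false
6) x3 - x8 = -7 - (-7) = 0  true
7) max(-7, -9, -7) = -7  true
8) x3 = -7 ≠ -10, but x8 = -7 = -7 (second disjunct)  true
9) 7 = 8*0 + 7, so 8 does not divide 7  false

The assignment fails constraints 5 and 9.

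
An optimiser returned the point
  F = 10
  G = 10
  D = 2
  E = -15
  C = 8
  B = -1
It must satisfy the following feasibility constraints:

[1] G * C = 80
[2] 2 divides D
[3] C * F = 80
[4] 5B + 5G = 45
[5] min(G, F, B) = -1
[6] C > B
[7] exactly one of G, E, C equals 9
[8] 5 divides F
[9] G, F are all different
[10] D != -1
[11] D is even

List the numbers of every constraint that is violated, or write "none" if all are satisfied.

[1] G * C = 10 * 8 = 80  holds
[2] 2 / 2 = 1, so 2 divides 2  holds
[3] C * F = 8 * 10 = 80  holds
[4] 5B + 5G = 5(-1) + 5(10) = 45  holds
[5] min(10, 10, -1) = -1  holds
[6] C = 8, B = -1; 8 > -1  holds
[7] G=10, E=-15, C=8; 0 of them equal 9, not exactly one  fails
[8] 10 / 5 = 2, so 5 divides 10  holds
[9] G = F = 10, not all different  fails
[10] D = 2, and 2 ≠ -1  holds
[11] D = 2 is even  holds

Constraints 7 and 9 do not hold.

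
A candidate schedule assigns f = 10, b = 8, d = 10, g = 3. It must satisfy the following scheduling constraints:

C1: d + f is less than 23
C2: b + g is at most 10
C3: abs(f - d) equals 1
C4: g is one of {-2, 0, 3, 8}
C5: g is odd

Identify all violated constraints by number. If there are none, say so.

C1: d + f = 10 + 10 = 20; 20 < 23  yes
C2: b + g = 8 + 3 = 11; 11 > 10, bound 10 not met  no
C3: abs(10 - 10) = 0, not 1  no
C4: g = 3 is in {-2, 0, 3, 8}  yes
C5: g = 3 is odd  yes

No — constraints 2 and 3 are not satisfied.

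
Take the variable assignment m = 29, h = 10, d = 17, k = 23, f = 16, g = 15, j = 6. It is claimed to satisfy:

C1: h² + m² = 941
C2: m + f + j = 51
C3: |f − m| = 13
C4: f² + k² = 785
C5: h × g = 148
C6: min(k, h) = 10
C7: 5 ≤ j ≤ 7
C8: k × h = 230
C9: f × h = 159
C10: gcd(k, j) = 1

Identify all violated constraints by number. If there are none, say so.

Constraints 5 and 9 are violated.

C1: h² + m² = 10² + 29² = 100 + 841 = 941 — holds.
C2: m + f + j = 29 + 16 + 6 = 51 — holds.
C3: |16 − 29| = 13 — holds.
C4: f² + k² = 16² + 23² = 256 + 529 = 785 — holds.
C5: h × g = 10 × 15 = 150, not 148 — fails.
C6: min(23, 10) = 10 — holds.
C7: j = 6 lies in [5, 7] — holds.
C8: k × h = 23 × 10 = 230 — holds.
C9: f × h = 16 × 10 = 160, not 159 — fails.
C10: gcd(23, 6) = 1 — holds.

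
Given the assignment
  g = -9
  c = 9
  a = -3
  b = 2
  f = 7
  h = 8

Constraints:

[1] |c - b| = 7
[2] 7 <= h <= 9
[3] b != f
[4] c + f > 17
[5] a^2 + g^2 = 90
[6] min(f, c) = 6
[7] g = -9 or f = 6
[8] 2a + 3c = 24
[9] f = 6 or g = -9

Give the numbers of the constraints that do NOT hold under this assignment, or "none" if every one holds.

[1] |9 - 2| = 7 — satisfied.
[2] h = 8 lies in [7, 9] — satisfied.
[3] b = 2, f = 7; distinct — satisfied.
[4] c + f = 9 + 7 = 16; 16 ≤ 17, bound 17 not met — violated.
[5] a^2 + g^2 = (-3)^2 + (-9)^2 = 9 + 81 = 90 — satisfied.
[6] min(7, 9) = 7, not 6 — violated.
[7] g = -9 = -9 (first disjunct) — satisfied.
[8] 2a + 3c = 2(-3) + 3(9) = 21, not 24 — violated.
[9] f = 7 ≠ 6, but g = -9 = -9 (second disjunct) — satisfied.

Constraints 4, 6, and 8 are violated.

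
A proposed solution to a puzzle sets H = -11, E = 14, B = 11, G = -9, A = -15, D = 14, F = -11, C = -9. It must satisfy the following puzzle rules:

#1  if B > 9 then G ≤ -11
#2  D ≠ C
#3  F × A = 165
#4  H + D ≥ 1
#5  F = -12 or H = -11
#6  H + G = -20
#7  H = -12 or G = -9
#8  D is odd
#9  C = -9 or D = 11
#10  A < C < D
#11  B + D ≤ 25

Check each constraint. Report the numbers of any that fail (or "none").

#1 B = 11 > 9, so we need G ≤ -11; but G = -9 > -11  ✘
#2 D = 14, C = -9; distinct  ✔
#3 F × A = -11 × (-15) = 165  ✔
#4 H + D = -11 + 14 = 3; 3 ≥ 1  ✔
#5 F = -11 ≠ -12, but H = -11 = -11 (second disjunct)  ✔
#6 H + G = -11 + (-9) = -20  ✔
#7 H = -11 ≠ -12, but G = -9 = -9 (second disjunct)  ✔
#8 D = 14 is even  ✘
#9 C = -9 = -9 (first disjunct)  ✔
#10 values -15 < -9 < 14  ✔
#11 B + D = 11 + 14 = 25; 25 ≤ 25  ✔

Violated: 1 and 8.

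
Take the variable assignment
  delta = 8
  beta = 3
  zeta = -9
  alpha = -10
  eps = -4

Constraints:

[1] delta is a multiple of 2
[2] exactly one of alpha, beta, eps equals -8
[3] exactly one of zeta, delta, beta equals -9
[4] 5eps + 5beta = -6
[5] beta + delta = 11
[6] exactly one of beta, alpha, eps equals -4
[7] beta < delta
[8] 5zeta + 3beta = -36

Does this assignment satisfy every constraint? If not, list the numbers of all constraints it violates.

[1] 8 / 2 = 4, so 2 divides 8 — satisfied.
[2] alpha=-10, beta=3, eps=-4; 0 of them equal -8, not exactly one — violated.
[3] zeta=-9, delta=8, beta=3; 1 of them equals -9 — satisfied.
[4] 5eps + 5beta = 5(-4) + 5(3) = -5, not -6 — violated.
[5] beta + delta = 3 + 8 = 11 — satisfied.
[6] beta=3, alpha=-10, eps=-4; 1 of them equals -4 — satisfied.
[7] beta = 3, delta = 8; 3 < 8 — satisfied.
[8] 5zeta + 3beta = 5(-9) + 3(3) = -36 — satisfied.

Constraints 2, 4 are violated.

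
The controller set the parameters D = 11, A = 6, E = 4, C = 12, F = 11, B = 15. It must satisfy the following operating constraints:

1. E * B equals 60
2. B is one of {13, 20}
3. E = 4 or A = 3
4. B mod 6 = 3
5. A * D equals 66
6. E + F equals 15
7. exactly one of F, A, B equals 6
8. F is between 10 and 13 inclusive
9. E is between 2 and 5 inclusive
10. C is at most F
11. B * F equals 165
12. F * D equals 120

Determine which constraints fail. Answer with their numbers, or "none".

Constraints 2, 10, 12 are violated.

1. E * B = 4 * 15 = 60  holds
2. B = 15 is not in {13, 20}  fails
3. E = 4 = 4 (first disjunct)  holds
4. 15 mod 6 = 3  holds
5. A * D = 6 * 11 = 66  holds
6. E + F = 4 + 11 = 15  holds
7. F=11, A=6, B=15; 1 of them equals 6  holds
8. F = 11 lies in [10, 13]  holds
9. E = 4 lies in [2, 5]  holds
10. C = 12, F = 11; 12 > 11 (want ≤)  fails
11. B * F = 15 * 11 = 165  holds
12. F * D = 11 * 11 = 121, not 120  fails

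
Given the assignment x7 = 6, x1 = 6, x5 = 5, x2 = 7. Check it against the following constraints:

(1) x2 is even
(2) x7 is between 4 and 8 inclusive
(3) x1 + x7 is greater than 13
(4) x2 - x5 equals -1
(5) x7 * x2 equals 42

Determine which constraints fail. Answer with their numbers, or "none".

The assignment fails constraints 1, 3, 4.

(1) x2 = 7 is odd  false
(2) x7 = 6 lies in [4, 8]  true
(3) x1 + x7 = 6 + 6 = 12; 12 ≤ 13, bound 13 not met  false
(4) x2 - x5 = 7 - 5 = 2, not -1  false
(5) x7 * x2 = 6 * 7 = 42  true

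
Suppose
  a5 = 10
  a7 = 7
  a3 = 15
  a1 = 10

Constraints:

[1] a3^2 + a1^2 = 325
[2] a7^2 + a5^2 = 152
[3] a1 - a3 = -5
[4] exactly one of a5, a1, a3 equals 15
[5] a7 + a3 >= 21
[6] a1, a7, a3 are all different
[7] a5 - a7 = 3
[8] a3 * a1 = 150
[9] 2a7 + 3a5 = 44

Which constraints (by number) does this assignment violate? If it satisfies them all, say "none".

[1] a3^2 + a1^2 = 15^2 + 10^2 = 225 + 100 = 325 — satisfied.
[2] a7^2 + a5^2 = 7^2 + 10^2 = 49 + 100 = 149, not 152 — violated.
[3] a1 - a3 = 10 - 15 = -5 — satisfied.
[4] a5=10, a1=10, a3=15; 1 of them equals 15 — satisfied.
[5] a7 + a3 = 7 + 15 = 22; 22 ≥ 21 — satisfied.
[6] values 10, 7, 15 are pairwise distinct — satisfied.
[7] a5 - a7 = 10 - 7 = 3 — satisfied.
[8] a3 * a1 = 15 * 10 = 150 — satisfied.
[9] 2a7 + 3a5 = 2(7) + 3(10) = 44 — satisfied.

Constraint 2 is violated.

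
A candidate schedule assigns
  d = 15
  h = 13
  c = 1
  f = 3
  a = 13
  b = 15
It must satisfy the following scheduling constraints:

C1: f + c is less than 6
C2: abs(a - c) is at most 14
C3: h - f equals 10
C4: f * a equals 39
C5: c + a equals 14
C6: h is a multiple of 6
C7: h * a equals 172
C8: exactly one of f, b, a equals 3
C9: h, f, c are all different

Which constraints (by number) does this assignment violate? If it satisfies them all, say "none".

C1: f + c = 3 + 1 = 4; 4 < 6 — OK.
C2: abs(13 - 1) = 12; 12 ≤ 14 — OK.
C3: h - f = 13 - 3 = 10 — OK.
C4: f * a = 3 * 13 = 39 — OK.
C5: c + a = 1 + 13 = 14 — OK.
C6: 13 = 6*2 + 1, so 6 does not divide 13 — violated.
C7: h * a = 13 * 13 = 169, not 172 — violated.
C8: f=3, b=15, a=13; 1 of them equals 3 — OK.
C9: values 13, 3, 1 are pairwise distinct — OK.

Violated: 6, 7.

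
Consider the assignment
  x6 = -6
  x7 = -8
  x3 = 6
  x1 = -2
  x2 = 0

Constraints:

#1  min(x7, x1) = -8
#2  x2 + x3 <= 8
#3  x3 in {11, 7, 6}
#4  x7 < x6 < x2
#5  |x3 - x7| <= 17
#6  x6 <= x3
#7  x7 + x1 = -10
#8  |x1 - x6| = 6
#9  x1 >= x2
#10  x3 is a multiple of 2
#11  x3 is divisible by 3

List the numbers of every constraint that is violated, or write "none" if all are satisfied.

#1 min(-8, -2) = -8  yes
#2 x2 + x3 = 0 + 6 = 6; 6 ≤ 8  yes
#3 x3 = 6 is in {11, 7, 6}  yes
#4 values -8 < -6 < 0  yes
#5 |6 - (-8)| = 14; 14 ≤ 17  yes
#6 x6 = -6, x3 = 6; -6 ≤ 6  yes
#7 x7 + x1 = -8 + (-2) = -10  yes
#8 |-2 - (-6)| = 4, not 6  no
#9 x1 = -2, x2 = 0; -2 < 0 (want ≥)  no
#10 6 / 2 = 3, so 2 divides 6  yes
#11 6 / 3 = 2, so 3 divides 6  yes

The assignment fails constraints 8, 9.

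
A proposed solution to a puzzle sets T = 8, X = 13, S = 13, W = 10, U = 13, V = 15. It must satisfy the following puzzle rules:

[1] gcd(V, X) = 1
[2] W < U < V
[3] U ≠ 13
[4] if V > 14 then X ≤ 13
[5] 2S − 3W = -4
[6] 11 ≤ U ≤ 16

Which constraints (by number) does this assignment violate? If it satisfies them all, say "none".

[1] gcd(15, 13) = 1  OK
[2] values 10 < 13 < 15  OK
[3] U = 13, but 13 is required to differ  FAIL
[4] V = 15 > 14, so we need X ≤ 13; X = 13 ≤ 13  OK
[5] 2S − 3W = 2(13) − 3(10) = -4  OK
[6] U = 13 lies in [11, 16]  OK

Constraint 3 does not hold.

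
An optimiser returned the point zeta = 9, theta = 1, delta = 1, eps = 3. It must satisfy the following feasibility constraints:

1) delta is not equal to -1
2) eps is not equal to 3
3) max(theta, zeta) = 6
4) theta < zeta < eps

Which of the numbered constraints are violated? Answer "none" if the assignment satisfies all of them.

1) delta = 1, and 1 ≠ -1  true
2) eps = 3, but 3 is required to differ  false
3) max(1, 9) = 9, not 6  false
4) values 1, 9, 3; zeta = 9 is not < eps = 3  false

Violated: 2, 3, and 4.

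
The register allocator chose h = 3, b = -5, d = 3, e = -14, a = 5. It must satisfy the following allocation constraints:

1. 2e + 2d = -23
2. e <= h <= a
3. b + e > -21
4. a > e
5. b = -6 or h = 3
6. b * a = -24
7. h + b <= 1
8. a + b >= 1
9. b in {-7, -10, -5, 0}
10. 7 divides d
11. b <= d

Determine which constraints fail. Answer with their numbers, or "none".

Violated: 1, 6, 8, and 10.

1. 2e + 2d = 2(-14) + 2(3) = -22, not -23  ✘
2. values -14 <= 3 <= 5  ✔
3. b + e = -5 + (-14) = -19; -19 > -21  ✔
4. a = 5, e = -14; 5 > -14  ✔
5. b = -5 ≠ -6, but h = 3 = 3 (second disjunct)  ✔
6. b * a = -5 * 5 = -25, not -24  ✘
7. h + b = 3 + (-5) = -2; -2 ≤ 1  ✔
8. a + b = 5 + (-5) = 0; 0 < 1, bound 1 not met  ✘
9. b = -5 is in {-7, -10, -5, 0}  ✔
10. 3 = 7*0 + 3, so 7 does not divide 3  ✘
11. b = -5, d = 3; -5 ≤ 3  ✔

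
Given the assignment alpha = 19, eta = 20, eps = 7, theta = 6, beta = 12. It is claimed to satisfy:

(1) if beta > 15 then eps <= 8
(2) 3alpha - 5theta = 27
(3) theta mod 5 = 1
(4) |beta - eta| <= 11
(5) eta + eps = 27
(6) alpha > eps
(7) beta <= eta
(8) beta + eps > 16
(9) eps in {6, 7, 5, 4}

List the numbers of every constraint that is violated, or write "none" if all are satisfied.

(1) beta = 12, not > 15; antecedent false, conditional vacuously true  true
(2) 3alpha - 5theta = 3(19) - 5(6) = 27  true
(3) 6 mod 5 = 1  true
(4) |12 - 20| = 8; 8 ≤ 11  true
(5) eta + eps = 20 + 7 = 27  true
(6) alpha = 19, eps = 7; 19 > 7  true
(7) beta = 12, eta = 20; 12 ≤ 20  true
(8) beta + eps = 12 + 7 = 19; 19 > 16  true
(9) eps = 7 is in {6, 7, 5, 4}  true

None — every constraint holds.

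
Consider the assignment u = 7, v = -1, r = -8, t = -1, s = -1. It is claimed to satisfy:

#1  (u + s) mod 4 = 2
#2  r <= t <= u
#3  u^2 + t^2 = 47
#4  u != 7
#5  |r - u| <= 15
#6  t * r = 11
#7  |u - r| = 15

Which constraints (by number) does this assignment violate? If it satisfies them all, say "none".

#1 u + s = 6; 6 mod 4 = 2  true
#2 values -8 <= -1 <= 7  true
#3 u^2 + t^2 = 7^2 + (-1)^2 = 49 + 1 = 50, not 47  false
#4 u = 7, but 7 is required to differ  false
#5 |-8 - 7| = 15; 15 ≤ 15  true
#6 t * r = -1 * (-8) = 8, not 11  false
#7 |7 - (-8)| = 15  true

The assignment fails constraints 3, 4, and 6.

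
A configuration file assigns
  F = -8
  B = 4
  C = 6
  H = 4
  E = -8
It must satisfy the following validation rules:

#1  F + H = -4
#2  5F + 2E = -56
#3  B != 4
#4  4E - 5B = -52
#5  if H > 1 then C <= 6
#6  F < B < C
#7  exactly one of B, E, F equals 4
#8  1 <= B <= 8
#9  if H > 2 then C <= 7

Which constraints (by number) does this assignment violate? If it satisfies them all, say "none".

Constraint 3 is violated.

#1 F + H = -8 + 4 = -4  ✔
#2 5F + 2E = 5(-8) + 2(-8) = -56  ✔
#3 B = 4, but 4 is required to differ  ✘
#4 4E - 5B = 4(-8) - 5(4) = -52  ✔
#5 H = 4 > 1, so we need C ≤ 6; C = 6 ≤ 6  ✔
#6 values -8 < 4 < 6  ✔
#7 B=4, E=-8, F=-8; 1 of them equals 4  ✔
#8 B = 4 lies in [1, 8]  ✔
#9 H = 4 > 2, so we need C ≤ 7; C = 6 ≤ 7  ✔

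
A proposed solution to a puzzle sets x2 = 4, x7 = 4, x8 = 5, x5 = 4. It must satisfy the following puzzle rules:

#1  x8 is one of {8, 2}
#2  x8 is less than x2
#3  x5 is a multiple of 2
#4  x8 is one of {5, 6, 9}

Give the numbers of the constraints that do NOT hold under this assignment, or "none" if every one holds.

#1 x8 = 5 is not in {8, 2} — fails.
#2 x8 = 5, x2 = 4; 5 ≥ 4 (want <) — fails.
#3 4 / 2 = 2, so 2 divides 4 — holds.
#4 x8 = 5 is in {5, 6, 9} — holds.

Violated: 1 and 2.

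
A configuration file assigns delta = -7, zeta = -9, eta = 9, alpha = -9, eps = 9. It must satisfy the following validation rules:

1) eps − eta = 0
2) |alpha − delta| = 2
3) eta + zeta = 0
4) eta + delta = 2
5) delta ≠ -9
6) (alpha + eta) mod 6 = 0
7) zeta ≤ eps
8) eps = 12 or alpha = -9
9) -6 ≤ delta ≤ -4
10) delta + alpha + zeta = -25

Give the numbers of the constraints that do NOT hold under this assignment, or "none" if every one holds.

1) eps − eta = 9 − 9 = 0  OK
2) |-9 − (-7)| = 2  OK
3) eta + zeta = 9 + (-9) = 0  OK
4) eta + delta = 9 + (-7) = 2  OK
5) delta = -7, and -7 ≠ -9  OK
6) alpha + eta = 0; 0 mod 6 = 0  OK
7) zeta = -9, eps = 9; -9 ≤ 9  OK
8) eps = 9 ≠ 12, but alpha = -9 = -9 (second disjunct)  OK
9) delta = -7 is outside [-6, -4]  FAIL
10) delta + alpha + zeta = -7 + (-9) + (-9) = -25  OK

Constraint 9 does not hold.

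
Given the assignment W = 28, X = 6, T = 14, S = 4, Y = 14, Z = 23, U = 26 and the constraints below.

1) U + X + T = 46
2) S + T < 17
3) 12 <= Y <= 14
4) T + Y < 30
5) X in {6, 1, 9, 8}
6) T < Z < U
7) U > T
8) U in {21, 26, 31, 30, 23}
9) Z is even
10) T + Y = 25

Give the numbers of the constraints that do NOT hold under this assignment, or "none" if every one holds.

1) U + X + T = 26 + 6 + 14 = 46 — holds.
2) S + T = 4 + 14 = 18; 18 ≥ 17, bound 17 not met — does not hold.
3) Y = 14 lies in [12, 14] — holds.
4) T + Y = 14 + 14 = 28; 28 < 30 — holds.
5) X = 6 is in {6, 1, 9, 8} — holds.
6) values 14 < 23 < 26 — holds.
7) U = 26, T = 14; 26 > 14 — holds.
8) U = 26 is in {21, 26, 31, 30, 23} — holds.
9) Z = 23 is odd — does not hold.
10) T + Y = 14 + 14 = 28, not 25 — does not hold.

Violated: 2, 9, 10.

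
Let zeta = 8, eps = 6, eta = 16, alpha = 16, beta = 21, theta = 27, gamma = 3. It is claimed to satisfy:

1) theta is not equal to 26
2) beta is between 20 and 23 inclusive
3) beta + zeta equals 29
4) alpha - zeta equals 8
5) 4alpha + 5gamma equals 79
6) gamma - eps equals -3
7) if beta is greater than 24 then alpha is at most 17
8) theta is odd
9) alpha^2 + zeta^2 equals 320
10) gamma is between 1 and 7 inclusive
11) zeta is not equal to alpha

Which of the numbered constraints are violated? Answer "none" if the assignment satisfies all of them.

None — every constraint holds.

1) theta = 27, and 27 ≠ 26 — satisfied.
2) beta = 21 lies in [20, 23] — satisfied.
3) beta + zeta = 21 + 8 = 29 — satisfied.
4) alpha - zeta = 16 - 8 = 8 — satisfied.
5) 4alpha + 5gamma = 4(16) + 5(3) = 79 — satisfied.
6) gamma - eps = 3 - 6 = -3 — satisfied.
7) beta = 21, not > 24; antecedent false, conditional vacuously true — satisfied.
8) theta = 27 is odd — satisfied.
9) alpha^2 + zeta^2 = 16^2 + 8^2 = 256 + 64 = 320 — satisfied.
10) gamma = 3 lies in [1, 7] — satisfied.
11) zeta = 8, alpha = 16; distinct — satisfied.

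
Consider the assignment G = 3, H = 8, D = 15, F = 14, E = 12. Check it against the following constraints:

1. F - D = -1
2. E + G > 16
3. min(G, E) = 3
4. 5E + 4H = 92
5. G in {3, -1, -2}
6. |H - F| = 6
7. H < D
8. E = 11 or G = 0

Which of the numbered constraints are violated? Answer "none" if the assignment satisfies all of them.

Constraints 2 and 8 are violated.

1. F - D = 14 - 15 = -1 — OK.
2. E + G = 12 + 3 = 15; 15 ≤ 16, bound 16 not met — violated.
3. min(3, 12) = 3 — OK.
4. 5E + 4H = 5(12) + 4(8) = 92 — OK.
5. G = 3 is in {3, -1, -2} — OK.
6. |8 - 14| = 6 — OK.
7. H = 8, D = 15; 8 < 15 — OK.
8. E = 12 ≠ 11 and G = 3 ≠ 0; both disjuncts false — violated.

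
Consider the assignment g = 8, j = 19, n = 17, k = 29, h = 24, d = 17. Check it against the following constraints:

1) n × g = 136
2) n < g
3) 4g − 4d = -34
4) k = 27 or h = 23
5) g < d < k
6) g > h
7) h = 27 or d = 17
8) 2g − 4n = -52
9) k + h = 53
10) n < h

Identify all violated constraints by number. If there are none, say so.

1) n × g = 17 × 8 = 136 — holds.
2) n = 17, g = 8; 17 ≥ 8 (want <) — fails.
3) 4g − 4d = 4(8) − 4(17) = -36, not -34 — fails.
4) k = 29 ≠ 27 and h = 24 ≠ 23; both disjuncts false — fails.
5) values 8 < 17 < 29 — holds.
6) g = 8, h = 24; 8 ≤ 24 (want >) — fails.
7) h = 24 ≠ 27, but d = 17 = 17 (second disjunct) — holds.
8) 2g − 4n = 2(8) − 4(17) = -52 — holds.
9) k + h = 29 + 24 = 53 — holds.
10) n = 17, h = 24; 17 < 24 — holds.

Constraints 2, 3, 4, and 6 do not hold.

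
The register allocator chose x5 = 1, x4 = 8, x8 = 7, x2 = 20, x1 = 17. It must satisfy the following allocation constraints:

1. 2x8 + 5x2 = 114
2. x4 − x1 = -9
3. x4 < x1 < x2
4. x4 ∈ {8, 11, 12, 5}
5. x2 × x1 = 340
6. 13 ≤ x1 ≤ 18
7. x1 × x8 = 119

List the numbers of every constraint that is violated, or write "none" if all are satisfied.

1. 2x8 + 5x2 = 2(7) + 5(20) = 114  OK
2. x4 − x1 = 8 − 17 = -9  OK
3. values 8 < 17 < 20  OK
4. x4 = 8 is in {8, 11, 12, 5}  OK
5. x2 × x1 = 20 × 17 = 340  OK
6. x1 = 17 lies in [13, 18]  OK
7. x1 × x8 = 17 × 7 = 119  OK

All constraints are satisfied.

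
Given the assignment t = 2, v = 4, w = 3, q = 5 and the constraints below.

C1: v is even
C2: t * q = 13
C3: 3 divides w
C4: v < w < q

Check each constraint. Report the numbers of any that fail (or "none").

C1: v = 4 is even — holds.
C2: t * q = 2 * 5 = 10, not 13 — does not hold.
C3: 3 / 3 = 1, so 3 divides 3 — holds.
C4: values 4, 3, 5; v = 4 is not < w = 3 — does not hold.

No — constraints 2, 4 are not satisfied.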